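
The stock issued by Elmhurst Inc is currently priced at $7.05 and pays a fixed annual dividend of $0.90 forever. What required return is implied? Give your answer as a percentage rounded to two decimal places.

P = C/r ⇒ r = C/P = $0.90/$7.05 = 0.127660

12.77%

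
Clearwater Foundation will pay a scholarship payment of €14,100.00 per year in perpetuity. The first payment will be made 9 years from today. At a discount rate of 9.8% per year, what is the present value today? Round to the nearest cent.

€68104.27

Value at end of year 8: C / r = €14,100.00 / 0.098 = €143,877.5510
Discount to today: PV = €143,877.5510 / (1 + 0.098)^8 = €143,877.5510 / 2.112607 = €68,104.27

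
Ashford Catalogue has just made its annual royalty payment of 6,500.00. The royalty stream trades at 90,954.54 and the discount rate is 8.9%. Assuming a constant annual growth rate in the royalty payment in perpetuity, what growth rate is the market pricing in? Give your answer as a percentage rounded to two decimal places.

1.64%

P = D₀(1+g)/(r−g) ⇒ P(r−g) = D₀(1+g) ⇒ g(P+D₀) = P·r − D₀
g = (P·r − D₀)/(P + D₀) = (90,954.54×0.089 − 6,500.00) / (90,954.54 + 6,500.00) = 0.016366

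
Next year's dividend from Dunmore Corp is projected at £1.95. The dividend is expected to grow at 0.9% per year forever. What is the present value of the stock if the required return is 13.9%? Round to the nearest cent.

Growing perpetuity: P = D₁ / (r − g) = £1.9500 / (0.139 − 0.009) = £15.00

£15.00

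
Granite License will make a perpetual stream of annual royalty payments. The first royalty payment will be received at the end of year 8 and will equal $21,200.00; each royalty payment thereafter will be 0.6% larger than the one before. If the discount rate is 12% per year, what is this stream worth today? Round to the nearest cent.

$84121.08

Value at end of year 7: C₁ / (r − g) = $21,200.00 / (0.12 − 0.006) = $185,964.9123
Discount to today: PV = $185,964.9123 / (1 + 0.12)^7 = $185,964.9123 / 2.210681 = $84,121.08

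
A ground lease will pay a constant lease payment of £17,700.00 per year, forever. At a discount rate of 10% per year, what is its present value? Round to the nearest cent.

£177000.00

Level perpetuity: PV = C / r = £17,700.00 / 0.1 = £177,000.00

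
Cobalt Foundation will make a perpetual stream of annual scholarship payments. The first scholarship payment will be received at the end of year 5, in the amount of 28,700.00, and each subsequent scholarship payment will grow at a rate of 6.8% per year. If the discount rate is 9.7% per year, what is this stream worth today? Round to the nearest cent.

Value at end of year 4: C₁ / (r − g) = 28,700.00 / (0.097 − 0.068) = 989,655.1724
Discount to today: PV = 989,655.1724 / (1 + 0.097)^4 = 989,655.1724 / 1.448193 = 683,372.33

683372.33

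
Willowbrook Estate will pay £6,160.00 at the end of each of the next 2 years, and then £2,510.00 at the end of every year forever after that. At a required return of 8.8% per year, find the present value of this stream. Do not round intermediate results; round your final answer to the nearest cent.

£34960.94

PV of 2-year annuity: £6,160.00 × [1 − (1+0.088)^−2] / 0.088 = 10865.59256
Perpetuity value at year 2: £2,510.00 / 0.088 = 28522.72727
PV of perpetuity: 28522.72727 / (1+0.088)^2 = 24095.35108
Total PV = 10865.59256 + 24095.35108 = 34960.94364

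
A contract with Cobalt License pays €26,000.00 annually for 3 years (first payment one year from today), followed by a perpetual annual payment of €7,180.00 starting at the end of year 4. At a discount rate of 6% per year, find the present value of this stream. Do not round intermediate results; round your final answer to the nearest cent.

PV of 3-year annuity: €26,000.00 × [1 − (1+0.06)^−3] / 0.06 = 69498.31069
Perpetuity value at year 3: €7,180.00 / 0.06 = 119666.66667
PV of perpetuity: 119666.66667 / (1+0.06)^3 = 100474.44087
Total PV = 69498.31069 + 100474.44087 = 169972.75156

€169972.75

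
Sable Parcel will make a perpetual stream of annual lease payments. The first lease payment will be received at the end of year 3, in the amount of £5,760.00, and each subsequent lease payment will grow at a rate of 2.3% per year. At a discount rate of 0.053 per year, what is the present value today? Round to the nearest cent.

Value at end of year 2: C₁ / (r − g) = £5,760.00 / (0.053 − 0.023) = £192,000.0000
Discount to today: PV = £192,000.0000 / (1 + 0.053)^2 = £192,000.0000 / 1.108809 = £173,158.77

£173158.77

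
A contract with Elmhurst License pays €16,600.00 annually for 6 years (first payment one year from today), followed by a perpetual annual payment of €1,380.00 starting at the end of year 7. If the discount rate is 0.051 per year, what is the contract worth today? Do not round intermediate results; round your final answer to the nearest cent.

€104064.42

PV of 6-year annuity: €16,600.00 × [1 − (1+0.051)^−6] / 0.051 = 83987.70447
Perpetuity value at year 6: €1,380.00 / 0.051 = 27058.82353
PV of perpetuity: 27058.82353 / (1+0.051)^6 = 20076.71316
Total PV = 83987.70447 + 20076.71316 = 104064.41763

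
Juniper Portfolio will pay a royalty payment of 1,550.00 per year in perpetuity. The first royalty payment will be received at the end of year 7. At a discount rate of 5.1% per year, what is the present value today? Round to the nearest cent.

Value at end of year 6: C / r = 1,550.00 / 0.051 = 30,392.1569
Discount to today: PV = 30,392.1569 / (1 + 0.051)^6 = 30,392.1569 / 1.347772 = 22,549.93

22549.93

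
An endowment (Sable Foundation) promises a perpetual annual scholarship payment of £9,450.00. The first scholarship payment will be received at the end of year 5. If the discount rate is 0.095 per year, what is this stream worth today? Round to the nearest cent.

£69191.34

Value at end of year 4: C / r = £9,450.00 / 0.095 = £99,473.6842
Discount to today: PV = £99,473.6842 / (1 + 0.095)^4 = £99,473.6842 / 1.437661 = £69,191.34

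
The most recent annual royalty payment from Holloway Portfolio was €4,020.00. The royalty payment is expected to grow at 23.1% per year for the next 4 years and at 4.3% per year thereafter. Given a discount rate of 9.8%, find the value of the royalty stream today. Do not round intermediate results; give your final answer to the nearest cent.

€142015.75

D_1 = 4948.62000
D_2 = 6091.75122
D_3 = 7498.94575
D_4 = 9231.20222
Terminal value at year 4: TV = D_4×(1+g_2)/(r−g_2) = 9628.14392/0.055 = 175057.16211
P_0 = D_1/(1+r)^1 + D_2/(1+r)^2 + D_3/(1+r)^3 + D_4/(1+r)^4 + TV/(1+r)^4
    = 4506.93989 + 5052.86248 + 5664.91231 + 6351.09932 + 120439.93800 = 142015.75200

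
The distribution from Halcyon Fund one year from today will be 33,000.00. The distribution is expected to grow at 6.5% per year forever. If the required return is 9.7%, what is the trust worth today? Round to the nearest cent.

1031250.00

Growing perpetuity: P = D₁ / (r − g) = 33,000.0000 / (0.097 − 0.065) = 1,031,250.00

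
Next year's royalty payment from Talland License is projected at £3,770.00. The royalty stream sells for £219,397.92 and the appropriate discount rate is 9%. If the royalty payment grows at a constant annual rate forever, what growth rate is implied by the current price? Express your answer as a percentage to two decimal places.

7.28%

P = D₁/(r−g) ⇒ g = r − D₁/P = 0.09 − £3,770.00/£219,397.92 = 0.072817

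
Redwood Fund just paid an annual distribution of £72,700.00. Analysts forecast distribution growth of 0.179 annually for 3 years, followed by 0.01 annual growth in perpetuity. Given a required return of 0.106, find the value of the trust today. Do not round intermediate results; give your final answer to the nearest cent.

£1174710.89

D_1 = 85713.30000
D_2 = 101055.98070
D_3 = 119145.00125
Terminal value at year 3: TV = D_3×(1+g_2)/(r−g_2) = 120336.45126/0.096 = 1253504.70060
P_0 = D_1/(1+r)^1 + D_2/(1+r)^2 + D_3/(1+r)^3 + TV/(1+r)^3
    = 77498.46293 + 82613.64177 + 88066.44091 + 926532.34704 = 1174710.89264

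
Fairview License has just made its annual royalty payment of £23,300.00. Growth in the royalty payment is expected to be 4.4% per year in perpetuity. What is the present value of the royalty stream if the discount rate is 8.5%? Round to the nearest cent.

D₁ = D₀ × (1 + g) = £23,300.00 × 1.044 = £24,325.2000
Growing perpetuity: P = D₁ / (r − g) = £24,325.2000 / (0.085 − 0.044) = £593,297.56

£593297.56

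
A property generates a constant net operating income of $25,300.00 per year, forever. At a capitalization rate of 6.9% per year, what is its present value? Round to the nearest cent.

Level perpetuity: PV = C / r = $25,300.00 / 0.069 = $366,666.67

$366666.67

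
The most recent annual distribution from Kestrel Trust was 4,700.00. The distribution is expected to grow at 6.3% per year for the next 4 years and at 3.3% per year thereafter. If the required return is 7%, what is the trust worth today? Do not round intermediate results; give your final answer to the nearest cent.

146313.23

D_1 = 4996.10000
D_2 = 5310.85430
D_3 = 5645.43812
D_4 = 6001.10072
Terminal value at year 4: TV = D_4×(1+g_2)/(r−g_2) = 6199.13705/0.037 = 167544.24450
P_0 = D_1/(1+r)^1 + D_2/(1+r)^2 + D_3/(1+r)^3 + D_4/(1+r)^4 + TV/(1+r)^4
    = 4669.25234 + 4638.70583 + 4608.35915 + 4578.21101 + 127818.70193 = 146313.23025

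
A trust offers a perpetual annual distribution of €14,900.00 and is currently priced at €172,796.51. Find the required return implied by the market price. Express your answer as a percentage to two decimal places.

8.62%

P = C/r ⇒ r = C/P = €14,900.00/€172,796.51 = 0.086229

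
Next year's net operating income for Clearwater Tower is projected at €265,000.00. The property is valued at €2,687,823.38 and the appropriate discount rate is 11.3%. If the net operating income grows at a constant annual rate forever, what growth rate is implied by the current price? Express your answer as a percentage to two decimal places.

P = D₁/(r−g) ⇒ g = r − D₁/P = 0.113 − €265,000.00/€2,687,823.38 = 0.014407

1.44%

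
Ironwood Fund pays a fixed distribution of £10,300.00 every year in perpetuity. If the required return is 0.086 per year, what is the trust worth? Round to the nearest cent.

£119767.44

Level perpetuity: PV = C / r = £10,300.00 / 0.086 = £119,767.44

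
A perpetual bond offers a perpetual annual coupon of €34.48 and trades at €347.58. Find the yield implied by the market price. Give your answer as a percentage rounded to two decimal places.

9.92%

P = C/r ⇒ r = C/P = €34.48/€347.58 = 0.099200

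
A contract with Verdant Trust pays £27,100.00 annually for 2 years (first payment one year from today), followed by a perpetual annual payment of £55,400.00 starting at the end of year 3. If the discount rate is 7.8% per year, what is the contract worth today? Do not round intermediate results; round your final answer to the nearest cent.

PV of 2-year annuity: £27,100.00 × [1 − (1+0.078)^−2] / 0.078 = 48459.31964
Perpetuity value at year 2: £55,400.00 / 0.078 = 710256.41026
PV of perpetuity: 710256.41026 / (1+0.078)^2 = 611191.97085
Total PV = 48459.31964 + 611191.97085 = 659651.29049

£659651.29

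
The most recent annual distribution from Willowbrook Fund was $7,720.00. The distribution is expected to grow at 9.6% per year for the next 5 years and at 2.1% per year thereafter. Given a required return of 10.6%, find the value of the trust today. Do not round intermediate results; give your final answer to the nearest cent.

D_1 = 8461.12000
D_2 = 9273.38752
D_3 = 10163.63272
D_4 = 11139.34146
D_5 = 12208.71824
Terminal value at year 5: TV = D_5×(1+g_2)/(r−g_2) = 12465.10133/0.085 = 146648.25090
P_0 = D_1/(1+r)^1 + D_2/(1+r)^2 + D_3/(1+r)^3 + D_4/(1+r)^4 + D_5/(1+r)^5 + TV/(1+r)^5
    = 7650.19892 + 7581.02894 + 7512.48438 + 7444.55956 + 7377.24890 + 88613.77795 = 126179.29865

$126179.30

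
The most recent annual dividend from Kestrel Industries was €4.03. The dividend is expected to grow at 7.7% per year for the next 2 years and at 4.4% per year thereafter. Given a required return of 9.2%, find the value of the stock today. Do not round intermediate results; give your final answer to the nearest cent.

€93.16

D_1 = 4.34031
D_2 = 4.67451
Terminal value at year 2: TV = D_2×(1+g_2)/(r−g_2) = 4.88019/0.048 = 101.67068
P_0 = D_1/(1+r)^1 + D_2/(1+r)^2 + TV/(1+r)^2
    = 3.97464 + 3.92005 + 85.26100 = 93.15569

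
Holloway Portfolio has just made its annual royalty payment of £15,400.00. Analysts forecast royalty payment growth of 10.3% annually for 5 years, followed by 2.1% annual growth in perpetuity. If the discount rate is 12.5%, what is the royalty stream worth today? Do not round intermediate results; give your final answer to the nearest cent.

£209569.56

D_1 = 16986.20000
D_2 = 18735.77860
D_3 = 20665.56380
D_4 = 22794.11687
D_5 = 25141.91090
Terminal value at year 5: TV = D_5×(1+g_2)/(r−g_2) = 25669.89103/0.104 = 246825.87532
P_0 = D_1/(1+r)^1 + D_2/(1+r)^2 + D_3/(1+r)^3 + D_4/(1+r)^4 + D_5/(1+r)^5 + TV/(1+r)^5
    = 15098.84444 + 14803.57815 + 14514.08596 + 14230.25494 + 13951.97440 + 136970.82563 = 209569.56353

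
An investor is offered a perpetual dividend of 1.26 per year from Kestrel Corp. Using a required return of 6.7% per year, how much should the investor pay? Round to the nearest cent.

Level perpetuity: PV = C / r = 1.26 / 0.067 = 18.81

18.81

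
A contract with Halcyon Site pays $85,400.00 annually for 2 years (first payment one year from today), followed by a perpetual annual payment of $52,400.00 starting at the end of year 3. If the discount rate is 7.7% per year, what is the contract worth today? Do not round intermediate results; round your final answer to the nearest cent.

$739610.17

PV of 2-year annuity: $85,400.00 × [1 − (1+0.077)^−2] / 0.077 = 152919.53214
Perpetuity value at year 2: $52,400.00 / 0.077 = 680519.48052
PV of perpetuity: 680519.48052 / (1+0.077)^2 = 586690.63410
Total PV = 152919.53214 + 586690.63410 = 739610.16624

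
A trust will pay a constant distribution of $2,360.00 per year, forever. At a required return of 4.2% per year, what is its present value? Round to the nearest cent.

$56190.48

Level perpetuity: PV = C / r = $2,360.00 / 0.042 = $56,190.48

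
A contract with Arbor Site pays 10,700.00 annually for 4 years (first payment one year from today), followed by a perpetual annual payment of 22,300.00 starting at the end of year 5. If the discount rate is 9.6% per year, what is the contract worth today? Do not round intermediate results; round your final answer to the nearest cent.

195200.57

PV of 4-year annuity: 10,700.00 × [1 − (1+0.096)^−4] / 0.096 = 34213.34213
Perpetuity value at year 4: 22,300.00 / 0.096 = 232291.66667
PV of perpetuity: 232291.66667 / (1+0.096)^4 = 160987.22466
Total PV = 34213.34213 + 160987.22466 = 195200.56679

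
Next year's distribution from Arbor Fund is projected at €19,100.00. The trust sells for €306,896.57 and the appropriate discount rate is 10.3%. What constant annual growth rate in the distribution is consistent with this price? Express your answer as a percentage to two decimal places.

P = D₁/(r−g) ⇒ g = r − D₁/P = 0.103 − €19,100.00/€306,896.57 = 0.040764

4.08%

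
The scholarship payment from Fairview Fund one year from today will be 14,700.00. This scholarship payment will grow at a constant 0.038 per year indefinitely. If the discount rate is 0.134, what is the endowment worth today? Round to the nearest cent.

Growing perpetuity: P = D₁ / (r − g) = 14,700.0000 / (0.134 − 0.038) = 153,125.00

153125.00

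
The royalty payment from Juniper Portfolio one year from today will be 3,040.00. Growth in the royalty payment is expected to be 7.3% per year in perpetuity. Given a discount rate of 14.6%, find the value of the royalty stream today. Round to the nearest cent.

Growing perpetuity: P = D₁ / (r − g) = 3,040.0000 / (0.146 − 0.073) = 41,643.84

41643.84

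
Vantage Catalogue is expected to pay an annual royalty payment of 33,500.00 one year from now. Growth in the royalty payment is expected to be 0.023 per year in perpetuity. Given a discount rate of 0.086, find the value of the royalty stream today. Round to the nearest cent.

Growing perpetuity: P = D₁ / (r − g) = 33,500.0000 / (0.086 − 0.023) = 531,746.03

531746.03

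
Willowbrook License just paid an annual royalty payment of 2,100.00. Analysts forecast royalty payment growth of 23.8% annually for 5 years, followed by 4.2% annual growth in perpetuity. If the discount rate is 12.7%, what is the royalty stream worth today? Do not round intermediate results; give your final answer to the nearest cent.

55217.93

D_1 = 2599.80000
D_2 = 3218.55240
D_3 = 3984.56787
D_4 = 4932.89502
D_5 = 6106.92404
Terminal value at year 5: TV = D_5×(1+g_2)/(r−g_2) = 6363.41485/0.085 = 74863.70412
P_0 = D_1/(1+r)^1 + D_2/(1+r)^2 + D_3/(1+r)^3 + D_4/(1+r)^4 + D_5/(1+r)^5 + TV/(1+r)^5
    = 2306.83230 + 2534.03583 + 2783.61700 + 3057.77981 + 3358.94535 + 41176.71829 = 55217.92859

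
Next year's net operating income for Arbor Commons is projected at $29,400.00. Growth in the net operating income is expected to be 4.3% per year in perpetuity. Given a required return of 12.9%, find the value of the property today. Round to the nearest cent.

$341860.47

Growing perpetuity: P = D₁ / (r − g) = $29,400.0000 / (0.129 − 0.043) = $341,860.47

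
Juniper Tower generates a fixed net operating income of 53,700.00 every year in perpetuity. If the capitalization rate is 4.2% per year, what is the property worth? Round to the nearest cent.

Level perpetuity: PV = C / r = 53,700.00 / 0.042 = 1,278,571.43

1278571.43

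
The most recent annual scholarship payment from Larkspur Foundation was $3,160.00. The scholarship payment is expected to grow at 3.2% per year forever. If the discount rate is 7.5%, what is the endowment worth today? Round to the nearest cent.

$75840.00

D₁ = D₀ × (1 + g) = $3,160.00 × 1.032 = $3,261.1200
Growing perpetuity: P = D₁ / (r − g) = $3,261.1200 / (0.075 − 0.032) = $75,840.00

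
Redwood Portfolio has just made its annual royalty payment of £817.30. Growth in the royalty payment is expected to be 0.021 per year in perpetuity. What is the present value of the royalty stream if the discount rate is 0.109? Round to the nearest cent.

D₁ = D₀ × (1 + g) = £817.30 × 1.021 = £834.4633
Growing perpetuity: P = D₁ / (r − g) = £834.4633 / (0.109 − 0.021) = £9,482.54

£9482.54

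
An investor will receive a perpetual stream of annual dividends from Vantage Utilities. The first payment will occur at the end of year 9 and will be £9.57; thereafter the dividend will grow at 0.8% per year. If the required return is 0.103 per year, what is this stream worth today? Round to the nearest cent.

Value at end of year 8: C₁ / (r − g) = £9.57 / (0.103 − 0.008) = £100.7368
Discount to today: PV = £100.7368 / (1 + 0.103)^8 = £100.7368 / 2.190807 = £45.98

£45.98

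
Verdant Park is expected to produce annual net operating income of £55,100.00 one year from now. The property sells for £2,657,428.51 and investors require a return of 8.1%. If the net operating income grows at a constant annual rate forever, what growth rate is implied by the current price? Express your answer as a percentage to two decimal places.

P = D₁/(r−g) ⇒ g = r − D₁/P = 0.081 − £55,100.00/£2,657,428.51 = 0.060266

6.03%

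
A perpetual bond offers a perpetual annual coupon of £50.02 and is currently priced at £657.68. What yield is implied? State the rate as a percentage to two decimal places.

P = C/r ⇒ r = C/P = £50.02/£657.68 = 0.076055

7.61%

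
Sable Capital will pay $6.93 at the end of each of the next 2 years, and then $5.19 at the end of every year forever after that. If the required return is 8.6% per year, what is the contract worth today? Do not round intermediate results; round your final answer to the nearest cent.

PV of 2-year annuity: $6.93 × [1 − (1+0.086)^−2] / 0.086 = 12.25710
Perpetuity value at year 2: $5.19 / 0.086 = 60.34884
PV of perpetuity: 60.34884 / (1+0.086)^2 = 51.16927
Total PV = 12.25710 + 51.16927 = 63.42638

$63.43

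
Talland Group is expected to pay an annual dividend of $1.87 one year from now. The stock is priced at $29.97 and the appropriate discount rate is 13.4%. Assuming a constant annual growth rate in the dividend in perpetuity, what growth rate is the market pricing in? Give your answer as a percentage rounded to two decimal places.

7.16%

P = D₁/(r−g) ⇒ g = r − D₁/P = 0.134 − $1.87/$29.97 = 0.071604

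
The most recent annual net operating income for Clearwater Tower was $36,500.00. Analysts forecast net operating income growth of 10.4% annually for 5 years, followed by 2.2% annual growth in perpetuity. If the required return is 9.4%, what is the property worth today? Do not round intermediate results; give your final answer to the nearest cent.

$729779.10

D_1 = 40296.00000
D_2 = 44486.78400
D_3 = 49113.40954
D_4 = 54221.20413
D_5 = 59860.20936
Terminal value at year 5: TV = D_5×(1+g_2)/(r−g_2) = 61177.13396/0.072 = 849682.41615
P_0 = D_1/(1+r)^1 + D_2/(1+r)^2 + D_3/(1+r)^3 + D_4/(1+r)^4 + D_5/(1+r)^5 + TV/(1+r)^5
    = 36833.63803 + 37170.32576 + 37510.09108 + 37852.96211 + 38198.96725 + 542213.11844 = 729779.10266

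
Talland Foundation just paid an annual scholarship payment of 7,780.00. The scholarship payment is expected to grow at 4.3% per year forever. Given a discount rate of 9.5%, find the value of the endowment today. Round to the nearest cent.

156048.85

D₁ = D₀ × (1 + g) = 7,780.00 × 1.043 = 8,114.5400
Growing perpetuity: P = D₁ / (r − g) = 8,114.5400 / (0.095 − 0.043) = 156,048.85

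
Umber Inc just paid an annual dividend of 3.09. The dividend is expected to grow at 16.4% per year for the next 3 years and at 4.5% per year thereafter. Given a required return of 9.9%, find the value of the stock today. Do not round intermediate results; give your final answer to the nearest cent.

81.46

D_1 = 3.59676
D_2 = 4.18663
D_3 = 4.87324
Terminal value at year 3: TV = D_3×(1+g_2)/(r−g_2) = 5.09253/0.054 = 94.30614
P_0 = D_1/(1+r)^1 + D_2/(1+r)^2 + D_3/(1+r)^3 + TV/(1+r)^3
    = 3.27276 + 3.46632 + 3.67134 + 71.04718 = 81.45760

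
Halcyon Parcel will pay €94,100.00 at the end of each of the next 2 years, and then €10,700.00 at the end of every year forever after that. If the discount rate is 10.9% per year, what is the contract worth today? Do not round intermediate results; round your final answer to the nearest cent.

PV of 2-year annuity: €94,100.00 × [1 − (1+0.109)^−2] / 0.109 = 161362.68468
Perpetuity value at year 2: €10,700.00 / 0.109 = 98165.13761
PV of perpetuity: 98165.13761 / (1+0.109)^2 = 79816.77708
Total PV = 161362.68468 + 79816.77708 = 241179.46176

€241179.46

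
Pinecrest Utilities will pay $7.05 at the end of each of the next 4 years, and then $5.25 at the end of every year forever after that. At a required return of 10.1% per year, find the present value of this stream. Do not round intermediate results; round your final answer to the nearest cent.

PV of 4-year annuity: $7.05 × [1 − (1+0.101)^−4] / 0.101 = 22.29926
Perpetuity value at year 4: $5.25 / 0.101 = 51.98020
PV of perpetuity: 51.98020 / (1+0.101)^4 = 35.37437
Total PV = 22.29926 + 35.37437 = 57.67363

$57.67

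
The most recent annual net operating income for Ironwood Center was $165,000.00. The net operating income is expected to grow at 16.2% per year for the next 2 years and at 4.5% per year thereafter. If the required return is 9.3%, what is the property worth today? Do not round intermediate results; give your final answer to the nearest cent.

D_1 = 191730.00000
D_2 = 222790.26000
Terminal value at year 2: TV = D_2×(1+g_2)/(r−g_2) = 232815.82170/0.048 = 4850329.61875
P_0 = D_1/(1+r)^1 + D_2/(1+r)^2 + TV/(1+r)^2
    = 175416.28545 + 186490.14062 + 4060045.76972 = 4421952.19579

$4421952.20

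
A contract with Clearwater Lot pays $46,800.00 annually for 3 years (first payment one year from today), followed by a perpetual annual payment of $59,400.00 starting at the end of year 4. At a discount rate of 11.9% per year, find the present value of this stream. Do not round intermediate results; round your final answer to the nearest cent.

PV of 3-year annuity: $46,800.00 × [1 − (1+0.119)^−3] / 0.119 = 112599.14364
Perpetuity value at year 3: $59,400.00 / 0.119 = 499159.66387
PV of perpetuity: 499159.66387 / (1+0.119)^3 = 356245.36617
Total PV = 112599.14364 + 356245.36617 = 468844.50981

$468844.51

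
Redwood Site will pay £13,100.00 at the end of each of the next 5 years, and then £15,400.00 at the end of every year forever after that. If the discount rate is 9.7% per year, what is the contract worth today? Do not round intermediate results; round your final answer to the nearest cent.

£149976.84

PV of 5-year annuity: £13,100.00 × [1 − (1+0.097)^−5] / 0.097 = 50042.24963
Perpetuity value at year 5: £15,400.00 / 0.097 = 158762.88660
PV of perpetuity: 158762.88660 / (1+0.097)^5 = 99934.59314
Total PV = 50042.24963 + 99934.59314 = 149976.84277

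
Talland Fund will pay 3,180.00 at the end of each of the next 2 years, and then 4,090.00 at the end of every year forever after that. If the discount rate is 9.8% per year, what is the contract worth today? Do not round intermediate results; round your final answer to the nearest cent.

PV of 2-year annuity: 3,180.00 × [1 − (1+0.098)^−2] / 0.098 = 5533.85689
Perpetuity value at year 2: 4,090.00 / 0.098 = 41734.69388
PV of perpetuity: 41734.69388 / (1+0.098)^2 = 34617.24901
Total PV = 5533.85689 + 34617.24901 = 40151.10590

40151.11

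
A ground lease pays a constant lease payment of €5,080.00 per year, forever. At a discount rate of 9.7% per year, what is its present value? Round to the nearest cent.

Level perpetuity: PV = C / r = €5,080.00 / 0.097 = €52,371.13

€52371.13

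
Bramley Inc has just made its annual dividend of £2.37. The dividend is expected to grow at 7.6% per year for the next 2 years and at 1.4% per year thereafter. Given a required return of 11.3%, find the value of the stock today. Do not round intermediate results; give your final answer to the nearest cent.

£27.19

D_1 = 2.55012
D_2 = 2.74393
Terminal value at year 2: TV = D_2×(1+g_2)/(r−g_2) = 2.78234/0.099 = 28.10449
P_0 = D_1/(1+r)^1 + D_2/(1+r)^2 + TV/(1+r)^2
    = 2.29121 + 2.21505 + 22.68743 = 27.19369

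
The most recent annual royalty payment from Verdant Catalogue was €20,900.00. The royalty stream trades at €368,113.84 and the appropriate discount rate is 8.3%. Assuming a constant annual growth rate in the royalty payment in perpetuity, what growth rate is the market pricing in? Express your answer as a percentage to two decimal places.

P = D₀(1+g)/(r−g) ⇒ P(r−g) = D₀(1+g) ⇒ g(P+D₀) = P·r − D₀
g = (P·r − D₀)/(P + D₀) = (€368,113.84×0.083 − €20,900.00) / (€368,113.84 + €20,900.00) = 0.024815

2.48%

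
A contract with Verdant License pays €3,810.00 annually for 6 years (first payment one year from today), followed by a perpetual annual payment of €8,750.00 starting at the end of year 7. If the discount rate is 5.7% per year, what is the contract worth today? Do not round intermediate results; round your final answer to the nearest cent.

€128986.53

PV of 6-year annuity: €3,810.00 × [1 − (1+0.057)^−6] / 0.057 = 18912.90349
Perpetuity value at year 6: €8,750.00 / 0.057 = 153508.77193
PV of perpetuity: 153508.77193 / (1+0.057)^6 = 110073.62611
Total PV = 18912.90349 + 110073.62611 = 128986.52961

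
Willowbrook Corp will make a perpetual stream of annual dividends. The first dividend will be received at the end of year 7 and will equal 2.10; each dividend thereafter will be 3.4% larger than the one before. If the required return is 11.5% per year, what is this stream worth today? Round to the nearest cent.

13.49

Value at end of year 6: C₁ / (r − g) = 2.10 / (0.115 − 0.034) = 25.9259
Discount to today: PV = 25.9259 / (1 + 0.115)^6 = 25.9259 / 1.921539 = 13.49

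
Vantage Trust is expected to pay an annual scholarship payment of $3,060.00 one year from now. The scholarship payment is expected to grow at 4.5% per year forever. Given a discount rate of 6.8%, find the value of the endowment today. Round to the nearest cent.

$133043.48

Growing perpetuity: P = D₁ / (r − g) = $3,060.0000 / (0.068 − 0.045) = $133,043.48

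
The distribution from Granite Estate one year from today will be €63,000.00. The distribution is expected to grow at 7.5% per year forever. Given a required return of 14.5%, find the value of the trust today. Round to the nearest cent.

Growing perpetuity: P = D₁ / (r − g) = €63,000.0000 / (0.145 − 0.075) = €900,000.00

€900000.00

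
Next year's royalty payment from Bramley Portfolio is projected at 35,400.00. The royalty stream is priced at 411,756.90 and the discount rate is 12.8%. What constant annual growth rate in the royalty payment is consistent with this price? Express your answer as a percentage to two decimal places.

4.20%

P = D₁/(r−g) ⇒ g = r − D₁/P = 0.128 − 35,400.00/411,756.90 = 0.042027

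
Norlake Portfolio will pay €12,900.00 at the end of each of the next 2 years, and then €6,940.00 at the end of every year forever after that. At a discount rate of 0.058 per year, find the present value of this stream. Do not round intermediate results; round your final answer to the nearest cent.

€130612.89

PV of 2-year annuity: €12,900.00 × [1 − (1+0.058)^−2] / 0.058 = 23717.21799
Perpetuity value at year 2: €6,940.00 / 0.058 = 119655.17241
PV of perpetuity: 119655.17241 / (1+0.058)^2 = 106895.67684
Total PV = 23717.21799 + 106895.67684 = 130612.89483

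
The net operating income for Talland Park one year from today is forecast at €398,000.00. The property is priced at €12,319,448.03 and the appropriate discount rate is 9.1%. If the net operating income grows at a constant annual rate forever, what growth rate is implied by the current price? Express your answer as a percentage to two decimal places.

5.87%

P = D₁/(r−g) ⇒ g = r − D₁/P = 0.091 − €398,000.00/€12,319,448.03 = 0.058693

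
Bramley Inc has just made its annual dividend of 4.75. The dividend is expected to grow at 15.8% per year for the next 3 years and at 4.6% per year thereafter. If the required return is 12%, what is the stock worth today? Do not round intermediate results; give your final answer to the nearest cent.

89.45

D_1 = 5.50050
D_2 = 6.36958
D_3 = 7.37597
Terminal value at year 3: TV = D_3×(1+g_2)/(r−g_2) = 7.71527/0.074 = 104.26037
P_0 = D_1/(1+r)^1 + D_2/(1+r)^2 + D_3/(1+r)^3 + TV/(1+r)^3
    = 4.91116 + 5.07779 + 5.25007 + 74.21047 = 89.44949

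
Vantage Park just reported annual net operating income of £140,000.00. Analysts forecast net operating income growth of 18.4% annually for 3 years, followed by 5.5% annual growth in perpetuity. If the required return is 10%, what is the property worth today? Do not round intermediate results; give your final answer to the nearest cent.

D_1 = 165760.00000
D_2 = 196259.84000
D_3 = 232371.65056
Terminal value at year 3: TV = D_3×(1+g_2)/(r−g_2) = 245152.09134/0.045 = 5447824.25202
P_0 = D_1/(1+r)^1 + D_2/(1+r)^2 + D_3/(1+r)^3 + TV/(1+r)^3
    = 150690.90909 + 162198.21488 + 174584.26038 + 4093030.99325 = 4580504.37759

£4580504.38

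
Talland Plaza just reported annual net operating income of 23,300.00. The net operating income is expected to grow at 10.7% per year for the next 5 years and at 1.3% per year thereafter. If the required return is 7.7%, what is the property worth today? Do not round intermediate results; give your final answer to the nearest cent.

D_1 = 25793.10000
D_2 = 28552.96170
D_3 = 31608.12860
D_4 = 34990.19836
D_5 = 38734.14959
Terminal value at year 5: TV = D_5×(1+g_2)/(r−g_2) = 39237.69353/0.064 = 613088.96143
P_0 = D_1/(1+r)^1 + D_2/(1+r)^2 + D_3/(1+r)^3 + D_4/(1+r)^4 + D_5/(1+r)^5 + TV/(1+r)^5
    = 23949.02507 + 24616.12883 + 25301.81487 + 26006.60080 + 26731.01865 + 423101.90459 = 549706.49281

549706.49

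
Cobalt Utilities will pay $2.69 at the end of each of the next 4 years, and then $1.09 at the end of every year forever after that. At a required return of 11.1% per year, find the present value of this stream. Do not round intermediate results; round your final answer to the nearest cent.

$14.77

PV of 4-year annuity: $2.69 × [1 − (1+0.111)^−4] / 0.111 = 8.32779
Perpetuity value at year 4: $1.09 / 0.111 = 9.81982
PV of perpetuity: 9.81982 / (1+0.111)^4 = 6.44536
Total PV = 8.32779 + 6.44536 = 14.77315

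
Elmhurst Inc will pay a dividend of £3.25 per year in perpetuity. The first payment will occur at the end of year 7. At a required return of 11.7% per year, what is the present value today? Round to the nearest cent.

£14.30

Value at end of year 6: C / r = £3.25 / 0.117 = £27.7778
Discount to today: PV = £27.7778 / (1 + 0.117)^6 = £27.7778 / 1.942312 = £14.30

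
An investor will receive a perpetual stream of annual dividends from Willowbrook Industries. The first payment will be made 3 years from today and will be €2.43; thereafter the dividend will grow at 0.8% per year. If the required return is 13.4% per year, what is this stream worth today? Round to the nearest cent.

Value at end of year 2: C₁ / (r − g) = €2.43 / (0.134 − 0.008) = €19.2857
Discount to today: PV = €19.2857 / (1 + 0.134)^2 = €19.2857 / 1.285956 = €15.00

€15.00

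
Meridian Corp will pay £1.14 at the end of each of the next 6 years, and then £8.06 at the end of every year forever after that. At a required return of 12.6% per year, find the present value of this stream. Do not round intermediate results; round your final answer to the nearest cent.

£35.99

PV of 6-year annuity: £1.14 × [1 − (1+0.126)^−6] / 0.126 = 4.60843
Perpetuity value at year 6: £8.06 / 0.126 = 63.96825
PV of perpetuity: 63.96825 / (1+0.126)^6 = 31.38587
Total PV = 4.60843 + 31.38587 = 35.99430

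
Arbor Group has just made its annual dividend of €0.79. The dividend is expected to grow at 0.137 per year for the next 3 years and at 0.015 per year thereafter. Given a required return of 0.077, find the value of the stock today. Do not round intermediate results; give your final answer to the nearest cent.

D_1 = 0.89823
D_2 = 1.02129
D_3 = 1.16120
Terminal value at year 3: TV = D_3×(1+g_2)/(r−g_2) = 1.17862/0.062 = 19.01003
P_0 = D_1/(1+r)^1 + D_2/(1+r)^2 + D_3/(1+r)^3 + TV/(1+r)^3
    = 0.83401 + 0.88047 + 0.92953 + 15.21723 = 17.86125

€17.86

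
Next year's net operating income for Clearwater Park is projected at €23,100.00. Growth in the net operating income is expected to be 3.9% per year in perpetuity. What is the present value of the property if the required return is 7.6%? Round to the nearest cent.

€624324.32

Growing perpetuity: P = D₁ / (r − g) = €23,100.0000 / (0.076 − 0.039) = €624,324.32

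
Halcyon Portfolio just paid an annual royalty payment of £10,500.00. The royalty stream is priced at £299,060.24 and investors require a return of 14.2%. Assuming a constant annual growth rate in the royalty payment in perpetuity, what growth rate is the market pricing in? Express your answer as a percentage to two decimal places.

10.33%

P = D₀(1+g)/(r−g) ⇒ P(r−g) = D₀(1+g) ⇒ g(P+D₀) = P·r − D₀
g = (P·r − D₀)/(P + D₀) = (£299,060.24×0.142 − £10,500.00) / (£299,060.24 + £10,500.00) = 0.103264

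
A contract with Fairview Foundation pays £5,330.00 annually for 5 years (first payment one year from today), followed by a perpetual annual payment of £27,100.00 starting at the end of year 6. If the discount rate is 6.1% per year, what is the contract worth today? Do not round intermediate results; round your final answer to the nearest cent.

£352808.07

PV of 5-year annuity: £5,330.00 × [1 − (1+0.061)^−5] / 0.061 = 22390.95217
Perpetuity value at year 5: £27,100.00 / 0.061 = 444262.29508
PV of perpetuity: 444262.29508 / (1+0.061)^5 = 330417.11612
Total PV = 22390.95217 + 330417.11612 = 352808.06829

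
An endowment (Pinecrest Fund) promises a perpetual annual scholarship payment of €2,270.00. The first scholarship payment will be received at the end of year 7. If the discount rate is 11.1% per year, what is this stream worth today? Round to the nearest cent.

Value at end of year 6: C / r = €2,270.00 / 0.111 = €20,450.4505
Discount to today: PV = €20,450.4505 / (1 + 0.111)^6 = €20,450.4505 / 1.880548 = €10,874.73

€10874.73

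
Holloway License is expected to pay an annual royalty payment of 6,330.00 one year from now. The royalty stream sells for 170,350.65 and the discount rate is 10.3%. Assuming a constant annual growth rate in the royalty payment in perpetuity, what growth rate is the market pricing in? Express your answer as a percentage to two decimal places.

P = D₁/(r−g) ⇒ g = r − D₁/P = 0.103 − 6,330.00/170,350.65 = 0.065841

6.58%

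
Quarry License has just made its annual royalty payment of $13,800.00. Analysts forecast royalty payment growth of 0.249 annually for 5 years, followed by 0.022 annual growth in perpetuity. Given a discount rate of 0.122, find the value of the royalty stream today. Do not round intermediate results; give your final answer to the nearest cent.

D_1 = 17236.20000
D_2 = 21528.01380
D_3 = 26888.48924
D_4 = 33583.72306
D_5 = 41946.07010
Terminal value at year 5: TV = D_5×(1+g_2)/(r−g_2) = 42868.88364/0.1 = 428688.83639
P_0 = D_1/(1+r)^1 + D_2/(1+r)^2 + D_3/(1+r)^3 + D_4/(1+r)^4 + D_5/(1+r)^5 + TV/(1+r)^5
    = 15362.03209 + 17100.87172 + 19036.53189 + 21191.29085 + 23589.94855 + 241089.27417 = 337369.94928

$337369.95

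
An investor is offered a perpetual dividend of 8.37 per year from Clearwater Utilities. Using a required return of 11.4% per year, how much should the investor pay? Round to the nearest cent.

Level perpetuity: PV = C / r = 8.37 / 0.114 = 73.42

73.42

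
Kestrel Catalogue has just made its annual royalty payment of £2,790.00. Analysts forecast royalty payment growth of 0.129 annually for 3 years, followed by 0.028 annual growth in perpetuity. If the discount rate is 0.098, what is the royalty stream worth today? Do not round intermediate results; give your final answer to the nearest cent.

£53394.03

D_1 = 3149.91000
D_2 = 3556.24839
D_3 = 4015.00443
Terminal value at year 3: TV = D_3×(1+g_2)/(r−g_2) = 4127.42456/0.07 = 58963.20795
P_0 = D_1/(1+r)^1 + D_2/(1+r)^2 + D_3/(1+r)^3 + TV/(1+r)^3
    = 2868.77049 + 2949.76492 + 3033.04608 + 44542.44817 = 53394.02967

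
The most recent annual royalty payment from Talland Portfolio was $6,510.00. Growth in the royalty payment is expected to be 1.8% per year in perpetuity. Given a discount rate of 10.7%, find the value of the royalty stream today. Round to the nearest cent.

$74462.70

D₁ = D₀ × (1 + g) = $6,510.00 × 1.018 = $6,627.1800
Growing perpetuity: P = D₁ / (r − g) = $6,627.1800 / (0.107 − 0.018) = $74,462.70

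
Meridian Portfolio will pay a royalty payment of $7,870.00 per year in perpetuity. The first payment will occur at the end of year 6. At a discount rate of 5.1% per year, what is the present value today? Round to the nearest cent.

Value at end of year 5: C / r = $7,870.00 / 0.051 = $154,313.7255
Discount to today: PV = $154,313.7255 / (1 + 0.051)^5 = $154,313.7255 / 1.282371 = $120,334.73

$120334.73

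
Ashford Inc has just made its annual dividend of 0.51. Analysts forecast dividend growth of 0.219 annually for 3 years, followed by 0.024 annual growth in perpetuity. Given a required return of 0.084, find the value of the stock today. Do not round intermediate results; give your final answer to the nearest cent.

D_1 = 0.62169
D_2 = 0.75784
D_3 = 0.92381
Terminal value at year 3: TV = D_3×(1+g_2)/(r−g_2) = 0.94598/0.06 = 15.76631
P_0 = D_1/(1+r)^1 + D_2/(1+r)^2 + D_3/(1+r)^3 + TV/(1+r)^3
    = 0.57351 + 0.64494 + 0.72526 + 12.37776 = 14.32148

14.32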